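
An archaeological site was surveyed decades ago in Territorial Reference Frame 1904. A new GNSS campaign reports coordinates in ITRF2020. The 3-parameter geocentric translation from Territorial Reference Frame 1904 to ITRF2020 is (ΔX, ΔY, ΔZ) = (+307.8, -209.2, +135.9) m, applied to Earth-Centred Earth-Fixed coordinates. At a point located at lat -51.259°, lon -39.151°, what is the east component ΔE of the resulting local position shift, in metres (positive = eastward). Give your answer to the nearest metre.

ΔE = 32 m

The local east axis at (φ, λ) is (−sin λ, cos λ, 0), so ΔE = −sin(-39.151°)·307.8 + cos(-39.151°)·(-209.2) = 32.10 m.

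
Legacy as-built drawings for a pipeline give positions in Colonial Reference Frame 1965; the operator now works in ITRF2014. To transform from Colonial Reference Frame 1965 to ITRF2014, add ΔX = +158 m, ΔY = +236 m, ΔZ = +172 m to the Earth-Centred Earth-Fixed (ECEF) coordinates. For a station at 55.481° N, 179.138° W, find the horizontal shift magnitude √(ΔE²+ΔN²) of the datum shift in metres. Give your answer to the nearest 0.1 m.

The local east axis at (φ, λ) is (−sin λ, cos λ, 0), so ΔE = −sin(-179.138°)·158 + cos(-179.138°)·236 = -233.60 m.
The local north axis is (−sin φ cos λ, −sin φ sin λ, cos φ), giving ΔN = 130.168 + 2.925 + 97.469 = 230.56 m.
Horizontal magnitude = √(ΔE² + ΔN²) = √((-233.60)² + 230.56²) = 328.22 m.

328.2 m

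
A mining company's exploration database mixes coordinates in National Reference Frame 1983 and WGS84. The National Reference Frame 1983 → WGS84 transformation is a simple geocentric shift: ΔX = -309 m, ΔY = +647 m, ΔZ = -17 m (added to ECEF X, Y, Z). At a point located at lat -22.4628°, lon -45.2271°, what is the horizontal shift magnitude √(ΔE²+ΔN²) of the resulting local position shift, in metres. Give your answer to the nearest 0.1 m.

The local east axis at (φ, λ) is (−sin λ, cos λ, 0), so ΔE = −sin(-45.2271°)·(-309) + cos(-45.2271°)·647 = 236.32 m.
The local north axis is (−sin φ cos λ, −sin φ sin λ, cos φ), giving ΔN = -83.152 − 175.494 − 15.710 = -274.36 m.
Horizontal magnitude = √(ΔE² + ΔN²) = √(236.32² + (-274.36)²) = 362.10 m.

362.1 m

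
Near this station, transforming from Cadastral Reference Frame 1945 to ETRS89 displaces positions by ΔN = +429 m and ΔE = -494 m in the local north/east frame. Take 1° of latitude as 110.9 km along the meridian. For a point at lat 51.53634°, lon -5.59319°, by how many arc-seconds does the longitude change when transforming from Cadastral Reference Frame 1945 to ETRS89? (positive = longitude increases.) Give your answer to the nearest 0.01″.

Δλ = -25.78″

At latitude 51.53634°, cos φ = 0.622018.
1° of longitude at this latitude = 110.9 × cos φ = 68.98 km, so Δλ = -494.0 / 68981.8 = -0.0071613° = -25.781″.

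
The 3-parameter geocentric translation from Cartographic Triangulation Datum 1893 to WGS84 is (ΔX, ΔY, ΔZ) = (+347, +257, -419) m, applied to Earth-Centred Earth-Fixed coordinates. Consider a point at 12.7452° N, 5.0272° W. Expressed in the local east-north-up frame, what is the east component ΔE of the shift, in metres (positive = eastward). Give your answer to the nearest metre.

ΔE = 286 m

The local east axis at (φ, λ) is (−sin λ, cos λ, 0), so ΔE = −sin(-5.0272°)·347 + cos(-5.0272°)·257 = 286.42 m.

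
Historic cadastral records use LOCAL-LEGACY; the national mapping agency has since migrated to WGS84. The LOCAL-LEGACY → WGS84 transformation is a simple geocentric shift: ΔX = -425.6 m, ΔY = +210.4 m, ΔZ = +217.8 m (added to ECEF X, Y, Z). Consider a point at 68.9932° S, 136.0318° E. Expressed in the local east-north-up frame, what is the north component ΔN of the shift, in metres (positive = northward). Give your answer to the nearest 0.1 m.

The local north axis is (−sin φ cos λ, −sin φ sin λ, cos φ), giving ΔN = 285.957 + 136.364 + 78.077 = 500.40 m.

ΔN = 500.4 m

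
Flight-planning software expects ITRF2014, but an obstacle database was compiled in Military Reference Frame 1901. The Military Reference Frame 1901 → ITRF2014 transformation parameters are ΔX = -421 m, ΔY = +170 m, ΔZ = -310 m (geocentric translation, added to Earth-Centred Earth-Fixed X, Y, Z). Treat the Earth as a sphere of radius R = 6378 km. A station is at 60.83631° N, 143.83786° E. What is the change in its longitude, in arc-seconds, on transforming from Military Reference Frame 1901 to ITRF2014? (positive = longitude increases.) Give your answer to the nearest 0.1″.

Δλ = 7.4″

sin φ = 0.873231, cos φ = 0.487306, sin λ = 0.590072, cos λ = -0.807350.
East component: ΔE = −sin λ·ΔX + cos λ·ΔY = −(0.590072)(-421) + (-0.807350)(170) = 111.17 m.
1° of latitude spans πR/180 = 111317 m; at latitude φ, 1° of longitude spans that × cos φ = 54245.5 m, so Δλ = 111.17 / 54245.5 × 3600 = 7.378″.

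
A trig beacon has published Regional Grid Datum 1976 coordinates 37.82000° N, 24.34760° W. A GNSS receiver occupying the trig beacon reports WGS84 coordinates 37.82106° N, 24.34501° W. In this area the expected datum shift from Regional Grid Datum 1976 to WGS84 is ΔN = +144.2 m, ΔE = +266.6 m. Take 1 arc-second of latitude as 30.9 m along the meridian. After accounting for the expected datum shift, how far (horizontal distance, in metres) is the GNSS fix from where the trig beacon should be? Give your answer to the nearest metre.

47 m

Observed coordinate differences: Δφ = +0.00106°, Δλ = +0.00259°.
Converting to metres (1° lat = 111240 m, cos φ = 0.789941): observed ΔN = 117.9 m, observed ΔE = 227.6 m.
Subtracting the expected shift leaves a residual of 117.9 − (144.2) = -26.3 m north and 227.6 − (266.6) = -39.0 m east.
Residual distance = √((-26.3)² + (-39.0)²) = 47.0 m.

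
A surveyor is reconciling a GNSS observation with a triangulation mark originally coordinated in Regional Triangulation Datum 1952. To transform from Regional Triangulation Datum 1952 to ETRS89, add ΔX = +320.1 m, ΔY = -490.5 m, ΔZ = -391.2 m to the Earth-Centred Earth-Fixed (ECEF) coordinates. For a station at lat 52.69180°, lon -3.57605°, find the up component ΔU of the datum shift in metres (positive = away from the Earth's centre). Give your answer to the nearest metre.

ΔU = -99 m

At φ = 52.69180°, λ = -3.57605°: sin φ = 0.795387, cos φ = 0.606102, sin λ = -0.062373, cos λ = 0.998053.
ΔU = cos φ cos λ·ΔX + cos φ sin λ·ΔY + sin φ·ΔZ = (0.606102)(0.998053)(320.1) + (0.606102)(-0.062373)(-490.5) + (0.795387)(-391.2) = -98.98 m.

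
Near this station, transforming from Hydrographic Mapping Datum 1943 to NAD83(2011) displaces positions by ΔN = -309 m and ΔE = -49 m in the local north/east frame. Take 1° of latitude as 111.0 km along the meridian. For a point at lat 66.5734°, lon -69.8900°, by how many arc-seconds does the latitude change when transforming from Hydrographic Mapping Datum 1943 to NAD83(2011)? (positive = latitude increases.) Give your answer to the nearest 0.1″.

Δφ = -10.0″

1° of latitude = 111.0 km, so Δφ = -309.0 / 111000 = -0.0027838° = -10.022″.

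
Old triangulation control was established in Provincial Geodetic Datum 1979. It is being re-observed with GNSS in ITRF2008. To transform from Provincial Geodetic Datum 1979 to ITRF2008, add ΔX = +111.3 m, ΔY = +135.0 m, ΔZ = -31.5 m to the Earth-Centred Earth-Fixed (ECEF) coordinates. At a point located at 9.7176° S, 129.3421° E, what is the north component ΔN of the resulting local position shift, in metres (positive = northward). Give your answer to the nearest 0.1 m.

ΔN = -25.3 m

At φ = -9.7176°, λ = 129.3421°: sin φ = -0.168792, cos φ = 0.985652, sin λ = 0.773375, cos λ = -0.633949.
ΔN = −sin φ cos λ·ΔX − sin φ sin λ·ΔY + cos φ·ΔZ = −(-0.168792)(-0.633949)(111.3) − (-0.168792)(0.773375)(135.0) + (0.985652)(-31.5) = -25.33 m.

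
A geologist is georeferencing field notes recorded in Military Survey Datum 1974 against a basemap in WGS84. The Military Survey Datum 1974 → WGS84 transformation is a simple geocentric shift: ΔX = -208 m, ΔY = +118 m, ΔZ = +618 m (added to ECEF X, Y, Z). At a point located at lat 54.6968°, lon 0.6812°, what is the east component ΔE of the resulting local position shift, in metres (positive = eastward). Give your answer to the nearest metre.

ΔE = 120 m

At φ = 54.6968°, λ = 0.6812°: sin φ = 0.816105, cos φ = 0.577903, sin λ = 0.011889, cos λ = 0.999929.
ΔE = −sin λ·ΔX + cos λ·ΔY = −(0.011889)·(-208) + (0.999929)·(118) = 120.46 m.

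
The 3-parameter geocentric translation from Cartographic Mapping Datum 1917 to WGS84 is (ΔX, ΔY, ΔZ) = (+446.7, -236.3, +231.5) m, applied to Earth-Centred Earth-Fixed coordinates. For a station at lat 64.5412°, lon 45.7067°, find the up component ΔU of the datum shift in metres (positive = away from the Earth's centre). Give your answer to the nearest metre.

ΔU = 270 m

At φ = 64.5412°, λ = 45.7067°: sin φ = 0.902895, cos φ = 0.429862, sin λ = 0.715774, cos λ = 0.698332.
ΔU = cos φ cos λ·ΔX + cos φ sin λ·ΔY + sin φ·ΔZ = (0.429862)(0.698332)(446.7) + (0.429862)(0.715774)(-236.3) + (0.902895)(231.5) = 270.41 m.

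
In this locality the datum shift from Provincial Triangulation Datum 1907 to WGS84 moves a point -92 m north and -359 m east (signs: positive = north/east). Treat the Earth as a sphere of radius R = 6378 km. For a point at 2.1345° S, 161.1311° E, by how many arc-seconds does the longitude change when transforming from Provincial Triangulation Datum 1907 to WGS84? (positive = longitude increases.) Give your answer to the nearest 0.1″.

At latitude -2.1345°, cos φ = 0.999306.
One radian of longitude at latitude φ spans R cos φ, so Δλ = ΔE / (R cos φ) = -359.0 / (6378000 × 0.999306) = -5.6326e-05 rad = -11.618″.

Δλ = -11.6″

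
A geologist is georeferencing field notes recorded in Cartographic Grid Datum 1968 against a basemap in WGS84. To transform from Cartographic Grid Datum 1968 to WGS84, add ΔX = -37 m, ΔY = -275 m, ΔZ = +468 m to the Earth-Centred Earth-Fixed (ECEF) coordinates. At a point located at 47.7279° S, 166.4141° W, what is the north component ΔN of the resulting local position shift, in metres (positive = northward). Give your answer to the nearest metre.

The local north axis is (−sin φ cos λ, −sin φ sin λ, cos φ), giving ΔN = 26.612 + 47.800 + 314.801 = 389.21 m.

ΔN = 389 m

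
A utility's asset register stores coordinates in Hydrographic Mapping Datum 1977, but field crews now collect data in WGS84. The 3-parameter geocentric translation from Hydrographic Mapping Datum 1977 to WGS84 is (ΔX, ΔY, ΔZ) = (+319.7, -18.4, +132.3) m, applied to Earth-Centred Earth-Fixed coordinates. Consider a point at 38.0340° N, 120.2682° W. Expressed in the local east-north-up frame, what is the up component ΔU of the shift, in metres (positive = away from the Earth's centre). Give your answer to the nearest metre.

ΔU = -33 m

At φ = 38.0340°, λ = -120.2682°: sin φ = 0.616129, cos φ = 0.787645, sin λ = -0.863675, cos λ = -0.504048.
ΔU = cos φ cos λ·ΔX + cos φ sin λ·ΔY + sin φ·ΔZ = (0.787645)(-0.504048)(319.7) + (0.787645)(-0.863675)(-18.4) + (0.616129)(132.3) = -32.89 m.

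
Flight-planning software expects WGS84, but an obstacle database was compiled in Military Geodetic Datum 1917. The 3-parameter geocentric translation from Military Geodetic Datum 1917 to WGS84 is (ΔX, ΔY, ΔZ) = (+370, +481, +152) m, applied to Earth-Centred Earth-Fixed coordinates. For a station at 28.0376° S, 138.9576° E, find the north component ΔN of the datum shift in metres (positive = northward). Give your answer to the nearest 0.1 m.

ΔN = 151.4 m

At φ = -28.0376°, λ = 138.9576°: sin φ = -0.470051, cos φ = 0.882639, sin λ = 0.656617, cos λ = -0.754224.
ΔN = −sin φ cos λ·ΔX − sin φ sin λ·ΔY + cos φ·ΔZ = −(-0.470051)(-0.754224)(370) − (-0.470051)(0.656617)(481) + (0.882639)(152) = 151.44 m.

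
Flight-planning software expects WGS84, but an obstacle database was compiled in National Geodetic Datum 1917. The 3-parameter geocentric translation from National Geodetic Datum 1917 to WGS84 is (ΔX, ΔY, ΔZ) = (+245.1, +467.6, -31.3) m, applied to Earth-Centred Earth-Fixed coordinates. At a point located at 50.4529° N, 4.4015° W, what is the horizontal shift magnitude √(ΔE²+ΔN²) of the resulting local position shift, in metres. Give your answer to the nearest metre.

518 m

The local east axis at (φ, λ) is (−sin λ, cos λ, 0), so ΔE = −sin(-4.4015°)·245.1 + cos(-4.4015°)·467.6 = 485.03 m.
The local north axis is (−sin φ cos λ, −sin φ sin λ, cos φ), giving ΔN = -188.440 + 27.672 − 19.929 = -180.70 m.
Horizontal magnitude = √(ΔE² + ΔN²) = √(485.03² + (-180.70)²) = 517.60 m.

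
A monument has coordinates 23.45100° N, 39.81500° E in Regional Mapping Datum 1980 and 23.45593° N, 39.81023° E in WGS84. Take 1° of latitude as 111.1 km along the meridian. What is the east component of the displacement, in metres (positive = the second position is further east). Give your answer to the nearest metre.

Δφ = 23.45593° − 23.45100° = +0.00493°; Δλ = 39.81023° − 39.81500° = -0.00477°.
ΔN = Δφ × 111100 = 547.7 m; ΔE = Δλ × 111100 × cos(23.45100°) = -0.00477 × 111100 × 0.917401 = -486.2 m.

ΔE = -486 m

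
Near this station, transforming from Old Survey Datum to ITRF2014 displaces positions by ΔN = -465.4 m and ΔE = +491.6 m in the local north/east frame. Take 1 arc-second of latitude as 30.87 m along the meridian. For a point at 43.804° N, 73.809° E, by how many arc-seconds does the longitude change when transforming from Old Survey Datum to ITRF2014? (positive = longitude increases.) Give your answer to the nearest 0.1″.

Δλ = 22.1″

At latitude 43.804°, cos φ = 0.721712.
1″ of longitude at this latitude = 30.87 × cos φ = 22.2792 m, so Δλ = 491.6 / 22.2792 = 22.065″.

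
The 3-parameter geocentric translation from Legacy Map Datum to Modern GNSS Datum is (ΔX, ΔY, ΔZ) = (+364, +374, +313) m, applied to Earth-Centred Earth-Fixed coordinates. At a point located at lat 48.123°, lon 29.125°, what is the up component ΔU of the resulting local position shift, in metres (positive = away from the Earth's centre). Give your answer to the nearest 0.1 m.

ΔU = 566.8 m

At φ = 48.123°, λ = 29.125°: sin φ = 0.744580, cos φ = 0.667534, sin λ = 0.486717, cos λ = 0.873560.
ΔU = cos φ cos λ·ΔX + cos φ sin λ·ΔY + sin φ·ΔZ = (0.667534)(0.873560)(364) + (0.667534)(0.486717)(374) + (0.744580)(313) = 566.83 m.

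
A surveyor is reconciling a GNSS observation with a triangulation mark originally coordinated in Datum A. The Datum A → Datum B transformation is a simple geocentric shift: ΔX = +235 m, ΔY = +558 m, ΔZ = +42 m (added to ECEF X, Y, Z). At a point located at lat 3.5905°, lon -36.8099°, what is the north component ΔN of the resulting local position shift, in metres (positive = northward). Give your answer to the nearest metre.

At φ = 3.5905°, λ = -36.8099°: sin φ = 0.062625, cos φ = 0.998037, sin λ = -0.599162, cos λ = 0.800628.
ΔN = −sin φ cos λ·ΔX − sin φ sin λ·ΔY + cos φ·ΔZ = −(0.062625)(0.800628)(235) − (0.062625)(-0.599162)(558) + (0.998037)(42) = 51.07 m.

ΔN = 51 m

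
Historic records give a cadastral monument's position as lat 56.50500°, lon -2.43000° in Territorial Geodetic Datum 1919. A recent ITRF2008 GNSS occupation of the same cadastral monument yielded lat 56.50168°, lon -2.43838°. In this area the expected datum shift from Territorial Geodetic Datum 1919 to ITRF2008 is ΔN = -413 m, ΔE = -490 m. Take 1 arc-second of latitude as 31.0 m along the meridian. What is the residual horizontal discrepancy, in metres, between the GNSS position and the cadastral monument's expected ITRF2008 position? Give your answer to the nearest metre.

50 m

Observed coordinate differences: Δφ = -0.00332°, Δλ = -0.00838°.
Converting to metres (1° lat = 111600 m, cos φ = 0.551864): observed ΔN = -370.5 m, observed ΔE = -516.1 m.
Subtracting the expected shift leaves a residual of -370.5 − (-413) = 42.5 m north and -516.1 − (-490) = -26.1 m east.
Residual distance = √(42.5² + (-26.1)²) = 49.9 m.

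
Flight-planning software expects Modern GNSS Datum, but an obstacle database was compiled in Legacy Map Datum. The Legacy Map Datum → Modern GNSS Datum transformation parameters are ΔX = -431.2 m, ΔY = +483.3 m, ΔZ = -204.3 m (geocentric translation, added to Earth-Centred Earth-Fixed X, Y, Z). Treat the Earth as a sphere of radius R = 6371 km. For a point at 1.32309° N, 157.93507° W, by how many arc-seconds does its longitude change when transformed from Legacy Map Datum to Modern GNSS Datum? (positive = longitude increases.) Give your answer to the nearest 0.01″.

sin φ = 0.023090, cos φ = 0.999733, sin λ = -0.375657, cos λ = -0.926759.
East component: ΔE = −sin λ·ΔX + cos λ·ΔY = −(-0.375657)(-431.2) + (-0.926759)(483.3) = -609.89 m.
1° of latitude spans πR/180 = 111195 m; at latitude φ, 1° of longitude spans that × cos φ = 111165.3 m, so Δλ = -609.89 / 111165.3 × 3600 = -19.751″.

Δλ = -19.75″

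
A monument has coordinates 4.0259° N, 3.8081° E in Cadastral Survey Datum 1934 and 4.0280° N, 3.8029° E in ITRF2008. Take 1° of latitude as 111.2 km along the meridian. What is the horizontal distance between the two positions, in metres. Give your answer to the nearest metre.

622 m

Δφ = 4.0280° − 4.0259° = +0.0021°; Δλ = 3.8029° − 3.8081° = -0.0052°.
ΔN = Δφ × 111200 = 233.5 m; ΔE = Δλ × 111200 × cos(4.0259°) = -0.0052 × 111200 × 0.997532 = -576.8 m.
Distance = √(ΔE² + ΔN²) = √((-576.8)² + 233.5²) = 622.3 m.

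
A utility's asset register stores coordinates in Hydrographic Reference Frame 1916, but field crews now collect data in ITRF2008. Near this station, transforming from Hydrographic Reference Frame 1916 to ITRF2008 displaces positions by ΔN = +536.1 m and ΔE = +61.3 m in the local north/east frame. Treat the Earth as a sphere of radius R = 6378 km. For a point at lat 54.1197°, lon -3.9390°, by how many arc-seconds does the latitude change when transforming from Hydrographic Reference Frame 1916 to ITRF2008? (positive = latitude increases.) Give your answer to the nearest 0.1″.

Δφ = 17.3″

On a sphere of radius R, 1 rad of latitude = R, so Δφ = ΔN / R = 536.1 / 6378000 = 8.4055e-05 rad = 17.337″.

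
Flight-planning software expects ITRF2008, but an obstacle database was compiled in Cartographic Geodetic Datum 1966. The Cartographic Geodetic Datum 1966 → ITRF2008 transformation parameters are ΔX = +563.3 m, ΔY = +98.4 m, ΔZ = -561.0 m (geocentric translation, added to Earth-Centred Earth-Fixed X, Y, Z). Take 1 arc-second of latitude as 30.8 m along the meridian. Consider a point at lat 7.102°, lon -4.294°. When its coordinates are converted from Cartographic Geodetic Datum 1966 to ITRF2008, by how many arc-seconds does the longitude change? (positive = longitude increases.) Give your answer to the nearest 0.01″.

Δλ = 4.59″

sin φ = 0.123636, cos φ = 0.992328, sin λ = -0.074874, cos λ = 0.997193.
East component: ΔE = −sin λ·ΔX + cos λ·ΔY = −(-0.074874)(563.3) + (0.997193)(98.4) = 140.30 m.
1° of latitude spans 3600 × 30.80 = 110880 m; at latitude φ, 1° of longitude spans that × cos φ = 110029.3 m, so Δλ = 140.30 / 110029.3 × 3600 = 4.590″.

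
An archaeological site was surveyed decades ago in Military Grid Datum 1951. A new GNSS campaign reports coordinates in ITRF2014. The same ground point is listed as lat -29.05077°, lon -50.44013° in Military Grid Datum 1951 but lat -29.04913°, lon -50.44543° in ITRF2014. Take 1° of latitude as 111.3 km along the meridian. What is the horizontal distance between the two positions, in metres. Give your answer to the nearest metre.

Δφ = -29.04913° − -29.05077° = +0.00164°; Δλ = -50.44543° − -50.44013° = -0.00530°.
ΔN = Δφ × 111300 = 182.5 m; ΔE = Δλ × 111300 × cos(-29.05077°) = -0.00530 × 111300 × 0.874190 = -515.7 m.
Distance = √(ΔE² + ΔN²) = √((-515.7)² + 182.5²) = 547.0 m.

547 m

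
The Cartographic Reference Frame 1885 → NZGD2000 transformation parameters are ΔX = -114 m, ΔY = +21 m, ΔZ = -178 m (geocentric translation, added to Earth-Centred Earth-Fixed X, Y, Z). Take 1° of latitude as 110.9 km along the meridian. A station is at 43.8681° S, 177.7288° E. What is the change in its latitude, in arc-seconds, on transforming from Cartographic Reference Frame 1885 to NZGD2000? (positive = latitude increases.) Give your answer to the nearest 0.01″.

sin φ = -0.693001, cos φ = 0.720937, sin λ = 0.039630, cos λ = -0.999214.
North component: ΔN = −sin φ cos λ·ΔX − sin φ sin λ·ΔY + cos φ·ΔZ = −(-0.693001)(-0.999214)(-114) − (-0.693001)(0.039630)(21) + (0.720937)(-178) = -48.81 m.
1° of latitude spans 110900 m, so Δφ = -48.81 / 110900 × 3600 = -1.584″.

Δφ = -1.58″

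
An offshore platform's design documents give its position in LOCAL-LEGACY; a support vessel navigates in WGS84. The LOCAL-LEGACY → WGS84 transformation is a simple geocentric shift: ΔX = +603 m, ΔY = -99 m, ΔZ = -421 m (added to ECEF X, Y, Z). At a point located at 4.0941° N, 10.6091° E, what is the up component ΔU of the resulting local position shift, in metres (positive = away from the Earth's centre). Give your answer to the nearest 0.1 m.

At φ = 4.0941°, λ = 10.6091°: sin φ = 0.071395, cos φ = 0.997448, sin λ = 0.184107, cos λ = 0.982906.
ΔU = cos φ cos λ·ΔX + cos φ sin λ·ΔY + sin φ·ΔZ = (0.997448)(0.982906)(603) + (0.997448)(0.184107)(-99) + (0.071395)(-421) = 542.94 m.

ΔU = 542.9 m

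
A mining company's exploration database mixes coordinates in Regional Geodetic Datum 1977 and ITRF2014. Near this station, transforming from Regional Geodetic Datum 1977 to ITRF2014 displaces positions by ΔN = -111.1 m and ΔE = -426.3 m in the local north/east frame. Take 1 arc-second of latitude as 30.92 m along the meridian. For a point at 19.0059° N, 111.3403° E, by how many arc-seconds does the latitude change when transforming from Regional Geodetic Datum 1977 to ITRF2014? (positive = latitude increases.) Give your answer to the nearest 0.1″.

1″ of latitude = 30.92 m, so Δφ = -111.1 / 30.92 = -3.593″.

Δφ = -3.6″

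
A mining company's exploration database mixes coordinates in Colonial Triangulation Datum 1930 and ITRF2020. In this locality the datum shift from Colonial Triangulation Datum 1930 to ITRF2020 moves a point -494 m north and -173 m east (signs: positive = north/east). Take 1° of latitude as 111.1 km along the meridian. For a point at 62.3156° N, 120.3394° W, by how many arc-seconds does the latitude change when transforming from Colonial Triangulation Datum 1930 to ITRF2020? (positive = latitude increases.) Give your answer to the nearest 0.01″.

Δφ = -16.01″

1° of latitude = 111.1 km, so Δφ = -494.0 / 111100 = -0.0044464° = -16.007″.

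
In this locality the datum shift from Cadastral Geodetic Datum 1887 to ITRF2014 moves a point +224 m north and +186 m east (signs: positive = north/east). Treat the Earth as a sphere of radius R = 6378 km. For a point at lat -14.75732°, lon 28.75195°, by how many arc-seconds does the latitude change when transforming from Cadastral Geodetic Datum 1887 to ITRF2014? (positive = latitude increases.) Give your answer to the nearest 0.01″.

Δφ = 7.24″

On a sphere of radius R, 1 rad of latitude = R, so Δφ = ΔN / R = 224.0 / 6378000 = 3.5121e-05 rad = 7.244″.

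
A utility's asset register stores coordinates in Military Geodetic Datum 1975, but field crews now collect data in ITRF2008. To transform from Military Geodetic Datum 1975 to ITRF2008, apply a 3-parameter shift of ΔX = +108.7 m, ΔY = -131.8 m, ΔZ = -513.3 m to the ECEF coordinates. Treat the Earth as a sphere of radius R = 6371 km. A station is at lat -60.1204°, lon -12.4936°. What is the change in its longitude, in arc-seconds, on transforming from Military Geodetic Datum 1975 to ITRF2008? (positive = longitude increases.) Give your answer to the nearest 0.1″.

Δλ = -6.8″

sin φ = -0.867074, cos φ = 0.498179, sin λ = -0.216331, cos λ = 0.976320.
East component: ΔE = −sin λ·ΔX + cos λ·ΔY = −(-0.216331)(108.7) + (0.976320)(-131.8) = -105.16 m.
1° of latitude spans πR/180 = 111195 m; at latitude φ, 1° of longitude spans that × cos φ = 55395.0 m, so Δλ = -105.16 / 55395.0 × 3600 = -6.834″.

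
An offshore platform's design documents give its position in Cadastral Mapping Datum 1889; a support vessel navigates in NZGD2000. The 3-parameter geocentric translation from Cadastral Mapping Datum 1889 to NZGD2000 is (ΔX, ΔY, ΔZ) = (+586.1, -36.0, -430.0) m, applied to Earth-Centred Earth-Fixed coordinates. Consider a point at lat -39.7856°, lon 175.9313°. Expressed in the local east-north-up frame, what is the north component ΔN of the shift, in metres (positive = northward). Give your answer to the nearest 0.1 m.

The local north axis is (−sin φ cos λ, −sin φ sin λ, cos φ), giving ΔN = -374.110 − 1.635 − 330.431 = -706.18 m.

ΔN = -706.2 m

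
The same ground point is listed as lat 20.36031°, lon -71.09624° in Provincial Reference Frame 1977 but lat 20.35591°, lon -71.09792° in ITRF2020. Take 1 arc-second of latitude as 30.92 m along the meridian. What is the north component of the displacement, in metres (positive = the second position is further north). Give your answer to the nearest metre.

ΔN = -490 m

Δφ = 20.35591° − 20.36031° = -0.00440°; Δλ = -71.09792° − -71.09624° = -0.00168°.
1° of latitude = 3600 × 30.92 = 111312 m.
ΔN = Δφ × 111312 = -489.8 m; ΔE = Δλ × 111312 × cos(20.36031°) = -0.00168 × 111312 × 0.937523 = -175.3 m.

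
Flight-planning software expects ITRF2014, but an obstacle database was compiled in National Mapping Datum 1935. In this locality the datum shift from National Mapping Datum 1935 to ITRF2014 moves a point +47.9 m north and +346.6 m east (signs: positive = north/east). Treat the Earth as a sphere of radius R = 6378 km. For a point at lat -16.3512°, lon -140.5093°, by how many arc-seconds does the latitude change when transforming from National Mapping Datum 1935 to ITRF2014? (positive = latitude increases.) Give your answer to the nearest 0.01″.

On a sphere of radius R, 1 rad of latitude = R, so Δφ = ΔN / R = 47.9 / 6378000 = 7.5102e-06 rad = 1.549″.

Δφ = 1.55″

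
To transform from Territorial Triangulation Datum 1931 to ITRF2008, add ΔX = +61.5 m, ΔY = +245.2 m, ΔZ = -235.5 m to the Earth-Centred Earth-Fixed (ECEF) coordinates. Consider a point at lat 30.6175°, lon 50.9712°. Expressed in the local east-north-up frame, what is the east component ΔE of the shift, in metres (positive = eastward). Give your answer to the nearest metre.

ΔE = 107 m

The local east axis at (φ, λ) is (−sin λ, cos λ, 0), so ΔE = −sin(50.9712°)·61.5 + cos(50.9712°)·245.2 = 106.63 m.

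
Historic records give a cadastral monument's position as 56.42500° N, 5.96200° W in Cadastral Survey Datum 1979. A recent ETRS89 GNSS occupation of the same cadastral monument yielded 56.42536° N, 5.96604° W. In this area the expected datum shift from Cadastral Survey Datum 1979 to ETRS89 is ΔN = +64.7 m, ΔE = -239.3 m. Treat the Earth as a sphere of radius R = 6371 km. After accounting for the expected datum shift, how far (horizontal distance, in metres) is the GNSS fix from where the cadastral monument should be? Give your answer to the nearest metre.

Observed coordinate differences: Δφ = +0.00036°, Δλ = -0.00404°.
Converting to metres (1° lat = 111195 m, cos φ = 0.553028): observed ΔN = 40.0 m, observed ΔE = -248.4 m.
Subtracting the expected shift leaves a residual of 40.0 − (64.7) = -24.7 m north and -248.4 − (-239.3) = -9.1 m east.
Residual distance = √((-24.7)² + (-9.1)²) = 26.3 m.

26 m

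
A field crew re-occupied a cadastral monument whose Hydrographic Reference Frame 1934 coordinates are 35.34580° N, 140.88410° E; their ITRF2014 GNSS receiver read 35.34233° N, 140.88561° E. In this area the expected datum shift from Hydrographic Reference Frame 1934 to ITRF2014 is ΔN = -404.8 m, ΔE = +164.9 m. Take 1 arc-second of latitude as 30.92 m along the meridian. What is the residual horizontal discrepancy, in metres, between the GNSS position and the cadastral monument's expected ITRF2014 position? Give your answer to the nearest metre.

33 m

Observed coordinate differences: Δφ = -0.00347°, Δλ = +0.00151°.
Converting to metres (1° lat = 111312 m, cos φ = 0.815675): observed ΔN = -386.3 m, observed ΔE = 137.1 m.
Subtracting the expected shift leaves a residual of -386.3 − (-404.8) = 18.5 m north and 137.1 − (164.9) = -27.8 m east.
Residual distance = √(18.5² + (-27.8)²) = 33.4 m.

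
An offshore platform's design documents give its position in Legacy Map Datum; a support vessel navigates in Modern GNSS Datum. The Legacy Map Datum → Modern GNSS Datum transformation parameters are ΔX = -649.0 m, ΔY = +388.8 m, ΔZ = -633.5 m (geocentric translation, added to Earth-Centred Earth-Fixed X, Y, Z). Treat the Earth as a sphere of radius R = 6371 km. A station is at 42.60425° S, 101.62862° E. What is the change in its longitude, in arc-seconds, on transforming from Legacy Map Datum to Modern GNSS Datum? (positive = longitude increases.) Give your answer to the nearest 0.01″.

sin φ = -0.676931, cos φ = 0.736047, sin λ = 0.979475, cos λ = -0.201567.
East component: ΔE = −sin λ·ΔX + cos λ·ΔY = −(0.979475)(-649.0) + (-0.201567)(388.8) = 557.31 m.
1° of latitude spans πR/180 = 111195 m; at latitude φ, 1° of longitude spans that × cos φ = 81844.7 m, so Δλ = 557.31 / 81844.7 × 3600 = 24.514″.

Δλ = 24.51″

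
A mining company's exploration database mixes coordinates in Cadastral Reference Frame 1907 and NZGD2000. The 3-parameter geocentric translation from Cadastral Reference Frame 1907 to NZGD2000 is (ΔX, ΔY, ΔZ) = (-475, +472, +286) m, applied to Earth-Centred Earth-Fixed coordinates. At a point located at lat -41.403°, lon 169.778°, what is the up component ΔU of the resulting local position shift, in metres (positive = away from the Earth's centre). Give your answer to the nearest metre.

ΔU = 224 m

The local up (radial) axis is (cos φ cos λ, cos φ sin λ, sin φ), giving ΔU = 350.631 + 62.828 − 189.146 = 224.31 m.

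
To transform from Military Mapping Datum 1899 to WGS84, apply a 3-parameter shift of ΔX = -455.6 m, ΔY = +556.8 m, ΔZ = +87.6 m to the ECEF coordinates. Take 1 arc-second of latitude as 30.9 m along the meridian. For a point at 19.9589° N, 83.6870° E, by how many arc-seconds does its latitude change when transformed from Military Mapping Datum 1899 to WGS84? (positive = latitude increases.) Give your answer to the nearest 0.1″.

sin φ = 0.341346, cos φ = 0.939938, sin λ = 0.993936, cos λ = 0.109960.
North component: ΔN = −sin φ cos λ·ΔX − sin φ sin λ·ΔY + cos φ·ΔZ = −(0.341346)(0.109960)(-455.6) − (0.341346)(0.993936)(556.8) + (0.939938)(87.6) = -89.47 m.
1° of latitude spans 3600 × 30.90 = 111240 m, so Δφ = -89.47 / 111240 × 3600 = -2.895″.

Δφ = -2.9″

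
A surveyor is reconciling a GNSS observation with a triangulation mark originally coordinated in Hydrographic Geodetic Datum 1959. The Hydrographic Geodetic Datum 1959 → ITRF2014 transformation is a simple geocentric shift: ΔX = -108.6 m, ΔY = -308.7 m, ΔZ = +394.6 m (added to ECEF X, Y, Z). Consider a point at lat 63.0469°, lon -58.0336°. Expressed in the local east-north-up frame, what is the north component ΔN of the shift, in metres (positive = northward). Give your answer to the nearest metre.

At φ = 63.0469°, λ = -58.0336°: sin φ = 0.891378, cos φ = 0.453261, sin λ = -0.848359, cos λ = 0.529422.
ΔN = −sin φ cos λ·ΔX − sin φ sin λ·ΔY + cos φ·ΔZ = −(0.891378)(0.529422)(-108.6) − (0.891378)(-0.848359)(-308.7) + (0.453261)(394.6) = -3.33 m.

ΔN = -3 m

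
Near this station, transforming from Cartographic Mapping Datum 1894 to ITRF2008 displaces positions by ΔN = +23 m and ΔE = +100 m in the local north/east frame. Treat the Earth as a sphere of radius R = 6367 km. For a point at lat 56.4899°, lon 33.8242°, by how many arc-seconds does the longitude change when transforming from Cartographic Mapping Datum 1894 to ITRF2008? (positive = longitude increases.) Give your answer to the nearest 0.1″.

At latitude 56.4899°, cos φ = 0.552084.
One radian of longitude at latitude φ spans R cos φ, so Δλ = ΔE / (R cos φ) = 100.0 / (6367000 × 0.552084) = 2.8449e-05 rad = 5.868″.

Δλ = 5.9″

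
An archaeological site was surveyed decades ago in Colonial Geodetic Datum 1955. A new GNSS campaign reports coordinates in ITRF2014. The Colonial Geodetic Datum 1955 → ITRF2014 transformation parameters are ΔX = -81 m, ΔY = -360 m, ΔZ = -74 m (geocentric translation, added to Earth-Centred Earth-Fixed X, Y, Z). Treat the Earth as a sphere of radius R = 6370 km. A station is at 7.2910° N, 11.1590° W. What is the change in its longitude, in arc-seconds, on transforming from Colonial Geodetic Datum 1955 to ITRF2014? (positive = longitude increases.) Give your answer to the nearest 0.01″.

Δλ = -12.04″

sin φ = 0.126909, cos φ = 0.991914, sin λ = -0.193532, cos λ = 0.981094.
East component: ΔE = −sin λ·ΔX + cos λ·ΔY = −(-0.193532)(-81) + (0.981094)(-360) = -368.87 m.
1° of latitude spans πR/180 = 111177 m; at latitude φ, 1° of longitude spans that × cos φ = 110278.5 m, so Δλ = -368.87 / 110278.5 × 3600 = -12.042″.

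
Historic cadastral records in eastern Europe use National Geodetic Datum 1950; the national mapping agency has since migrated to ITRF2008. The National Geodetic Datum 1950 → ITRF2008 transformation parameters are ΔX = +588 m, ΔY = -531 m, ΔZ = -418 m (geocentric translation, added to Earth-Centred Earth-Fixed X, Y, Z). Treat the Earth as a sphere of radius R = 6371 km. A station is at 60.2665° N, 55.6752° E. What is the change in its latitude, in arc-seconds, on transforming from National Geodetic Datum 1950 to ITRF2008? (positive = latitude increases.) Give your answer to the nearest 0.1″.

Δφ = -3.7″

sin φ = 0.868342, cos φ = 0.495966, sin λ = 0.825854, cos λ = 0.563884.
North component: ΔN = −sin φ cos λ·ΔX − sin φ sin λ·ΔY + cos φ·ΔZ = −(0.868342)(0.563884)(588) − (0.868342)(0.825854)(-531) + (0.495966)(-418) = -114.43 m.
1° of latitude spans πR/180 = 111195 m, so Δφ = -114.43 / 111195 × 3600 = -3.705″.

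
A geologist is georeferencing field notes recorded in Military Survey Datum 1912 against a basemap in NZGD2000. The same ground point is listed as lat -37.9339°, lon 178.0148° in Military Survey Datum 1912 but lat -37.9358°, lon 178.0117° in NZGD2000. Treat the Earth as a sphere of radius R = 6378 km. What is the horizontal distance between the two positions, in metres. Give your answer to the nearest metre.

Δφ = -37.9358° − -37.9339° = -0.0019°; Δλ = 178.0117° − 178.0148° = -0.0031°.
1° along a meridian = πR/180 = 111317 m.
ΔN = Δφ × 111317 = -211.5 m; ΔE = Δλ × 111317 × cos(-37.9339°) = -0.0031 × 111317 × 0.788720 = -272.2 m.
Distance = √(ΔE² + ΔN²) = √((-272.2)² + (-211.5)²) = 344.7 m.

345 m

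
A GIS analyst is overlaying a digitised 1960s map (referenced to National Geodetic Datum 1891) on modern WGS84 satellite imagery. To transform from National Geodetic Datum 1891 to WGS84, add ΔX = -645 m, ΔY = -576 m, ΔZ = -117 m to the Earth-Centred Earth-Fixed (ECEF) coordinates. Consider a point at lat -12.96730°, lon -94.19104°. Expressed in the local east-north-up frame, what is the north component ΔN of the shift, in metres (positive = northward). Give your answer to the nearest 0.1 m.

At φ = -12.96730°, λ = -94.19104°: sin φ = -0.224395, cos φ = 0.974498, sin λ = -0.997326, cos λ = -0.073082.
ΔN = −sin φ cos λ·ΔX − sin φ sin λ·ΔY + cos φ·ΔZ = −(-0.224395)(-0.073082)(-645) − (-0.224395)(-0.997326)(-576) + (0.974498)(-117) = 25.47 m.

ΔN = 25.5 m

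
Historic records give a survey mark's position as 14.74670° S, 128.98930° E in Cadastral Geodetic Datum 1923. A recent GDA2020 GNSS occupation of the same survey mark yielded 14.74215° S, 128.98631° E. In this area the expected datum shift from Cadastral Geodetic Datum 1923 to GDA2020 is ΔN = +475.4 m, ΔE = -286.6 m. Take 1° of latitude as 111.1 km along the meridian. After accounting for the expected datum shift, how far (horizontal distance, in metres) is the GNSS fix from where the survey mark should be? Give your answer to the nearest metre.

46 m

Observed coordinate differences: Δφ = +0.00455°, Δλ = -0.00299°.
Converting to metres (1° lat = 111100 m, cos φ = 0.967061): observed ΔN = 505.5 m, observed ΔE = -321.2 m.
Subtracting the expected shift leaves a residual of 505.5 − (475.4) = 30.1 m north and -321.2 − (-286.6) = -34.6 m east.
Residual distance = √(30.1² + (-34.6)²) = 45.9 m.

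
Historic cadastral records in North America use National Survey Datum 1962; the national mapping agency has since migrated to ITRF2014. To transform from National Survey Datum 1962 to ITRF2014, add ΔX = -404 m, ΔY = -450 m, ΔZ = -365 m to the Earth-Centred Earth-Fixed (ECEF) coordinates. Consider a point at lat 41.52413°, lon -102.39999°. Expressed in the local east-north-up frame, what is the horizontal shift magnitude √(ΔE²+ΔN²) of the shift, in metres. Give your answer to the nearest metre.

690 m

The local east axis at (φ, λ) is (−sin λ, cos λ, 0), so ΔE = −sin(-102.39999°)·(-404) + cos(-102.39999°)·(-450) = -297.94 m.
The local north axis is (−sin φ cos λ, −sin φ sin λ, cos φ), giving ΔN = -57.512 − 291.362 − 273.267 = -622.14 m.
Horizontal magnitude = √(ΔE² + ΔN²) = √((-297.94)² + (-622.14)²) = 689.80 m.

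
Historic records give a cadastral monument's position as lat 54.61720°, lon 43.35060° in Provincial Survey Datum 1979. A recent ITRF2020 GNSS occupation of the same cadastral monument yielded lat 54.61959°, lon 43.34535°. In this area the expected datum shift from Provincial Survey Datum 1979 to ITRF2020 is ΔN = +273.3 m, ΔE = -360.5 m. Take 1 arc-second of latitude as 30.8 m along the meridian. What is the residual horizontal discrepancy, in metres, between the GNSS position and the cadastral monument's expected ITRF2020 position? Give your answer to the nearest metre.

Observed coordinate differences: Δφ = +0.00239°, Δλ = -0.00525°.
Converting to metres (1° lat = 110880 m, cos φ = 0.579036): observed ΔN = 265.0 m, observed ΔE = -337.1 m.
Subtracting the expected shift leaves a residual of 265.0 − (273.3) = -8.3 m north and -337.1 − (-360.5) = 23.4 m east.
Residual distance = √((-8.3)² + 23.4²) = 24.9 m.

25 m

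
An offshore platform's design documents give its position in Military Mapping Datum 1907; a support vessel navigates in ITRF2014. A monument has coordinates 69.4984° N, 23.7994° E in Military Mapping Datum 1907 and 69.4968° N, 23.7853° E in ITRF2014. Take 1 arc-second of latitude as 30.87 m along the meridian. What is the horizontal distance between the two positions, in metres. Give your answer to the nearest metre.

577 m

Δφ = 69.4968° − 69.4984° = -0.0016°; Δλ = 23.7853° − 23.7994° = -0.0141°.
1° of latitude = 3600 × 30.87 = 111132 m.
ΔN = Δφ × 111132 = -177.8 m; ΔE = Δλ × 111132 × cos(69.4984°) = -0.0141 × 111132 × 0.350234 = -548.8 m.
Distance = √(ΔE² + ΔN²) = √((-548.8)² + (-177.8)²) = 576.9 m.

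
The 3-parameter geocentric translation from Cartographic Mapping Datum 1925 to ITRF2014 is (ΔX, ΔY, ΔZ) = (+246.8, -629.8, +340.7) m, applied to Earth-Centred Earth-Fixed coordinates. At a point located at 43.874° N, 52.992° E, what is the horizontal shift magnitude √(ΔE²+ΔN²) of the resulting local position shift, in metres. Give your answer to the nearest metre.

757 m

At φ = 43.874°, λ = 52.992°: sin φ = 0.693075, cos φ = 0.720866, sin λ = 0.798551, cos λ = 0.601927.
ΔE = −sin λ·ΔX + cos λ·ΔY = −(0.798551)·(246.8) + (0.601927)·(-629.8) = -576.18 m.
ΔN = −sin φ cos λ·ΔX − sin φ sin λ·ΔY + cos φ·ΔZ = −(0.693075)(0.601927)(246.8) − (0.693075)(0.798551)(-629.8) + (0.720866)(340.7) = 491.21 m.
Horizontal magnitude = √(ΔE² + ΔN²) = √((-576.18)² + 491.21²) = 757.14 m.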